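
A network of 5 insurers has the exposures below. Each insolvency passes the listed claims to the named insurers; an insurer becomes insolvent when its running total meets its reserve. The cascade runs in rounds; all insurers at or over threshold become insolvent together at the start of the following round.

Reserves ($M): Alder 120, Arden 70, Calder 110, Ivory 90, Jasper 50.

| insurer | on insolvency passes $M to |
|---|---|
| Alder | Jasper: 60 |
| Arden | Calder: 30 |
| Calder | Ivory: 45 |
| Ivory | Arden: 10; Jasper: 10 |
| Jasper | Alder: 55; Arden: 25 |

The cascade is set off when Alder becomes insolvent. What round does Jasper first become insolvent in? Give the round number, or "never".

2

Round 1 — Alder becomes insolvent (initial).
  Jasper: +60 → 60 ≥ 50
Round 2 — Jasper becomes insolvent.
  Arden: +25 → 25 < 70
No further insolvencies.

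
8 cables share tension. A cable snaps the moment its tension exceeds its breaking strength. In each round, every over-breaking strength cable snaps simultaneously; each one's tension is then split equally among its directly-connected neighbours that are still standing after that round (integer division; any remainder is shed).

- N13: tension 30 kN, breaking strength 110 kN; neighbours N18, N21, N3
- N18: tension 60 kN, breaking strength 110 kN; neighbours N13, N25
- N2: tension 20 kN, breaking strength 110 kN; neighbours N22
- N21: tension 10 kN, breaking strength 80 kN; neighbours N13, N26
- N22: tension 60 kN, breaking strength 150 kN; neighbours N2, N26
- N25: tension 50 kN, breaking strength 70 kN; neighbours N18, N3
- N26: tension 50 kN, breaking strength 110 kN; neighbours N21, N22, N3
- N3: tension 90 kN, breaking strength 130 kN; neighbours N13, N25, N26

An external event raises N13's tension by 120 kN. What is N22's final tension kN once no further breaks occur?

120

Round 1 — N13 at 150 > 110. N13 snaps.
  N13 sheds 150 kN to N18, N21, N3: 50 each.
    N18: 60+50 = 110 ≤ 110
    N21: 10+50 = 60 ≤ 80
    N3: 90+50 = 140 > 130
Round 2 — N3 snaps.
  N3 sheds 140 kN to N25, N26: 70 each.
    N25: 50+70 = 120 > 70
    N26: 50+70 = 120 > 110
Round 3 — N25, N26 snap.
  N25 sheds 120 kN to N18: 120 each.
    N18: 110+120 = 230 > 110
  N26 sheds 120 kN to N21, N22: 60 each.
    N21: 60+60 = 120 > 80
    N22: 60+60 = 120 ≤ 150
Round 4 — N18, N21 snap.
  N18 sheds 230 kN: no online neighbours, lost.
  N21 sheds 120 kN: no online neighbours, lost.
No further breaks.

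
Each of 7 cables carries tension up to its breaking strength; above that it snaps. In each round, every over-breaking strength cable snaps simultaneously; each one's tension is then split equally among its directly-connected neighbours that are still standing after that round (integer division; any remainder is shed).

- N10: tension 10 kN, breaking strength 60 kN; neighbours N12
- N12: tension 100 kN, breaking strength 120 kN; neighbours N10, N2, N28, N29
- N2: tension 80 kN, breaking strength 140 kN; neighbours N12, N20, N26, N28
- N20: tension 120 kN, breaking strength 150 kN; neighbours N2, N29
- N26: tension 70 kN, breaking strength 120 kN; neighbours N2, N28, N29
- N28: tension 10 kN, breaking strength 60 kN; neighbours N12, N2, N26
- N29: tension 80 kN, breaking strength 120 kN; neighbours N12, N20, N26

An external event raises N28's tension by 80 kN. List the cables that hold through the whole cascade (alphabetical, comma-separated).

Round 1 — N28 at 90 > 60. N28 snaps.
  N28 sheds 90 kN to N12, N2, N26: 30 each.
    N12: 100+30 = 130 > 120
    N2: 80+30 = 110 ≤ 140
    N26: 70+30 = 100 ≤ 120
Round 2 — N12 snaps.
  N12 sheds 130 kN to N10, N2, N29: 43 each (1 lost).
    N10: 10+43 = 53 ≤ 60
    N2: 110+43 = 153 > 140
    N29: 80+43 = 123 > 120
Round 3 — N2, N29 snap.
  N2 sheds 153 kN to N20, N26: 76 each (1 lost).
    N20: 120+76 = 196 > 150
    N26: 100+76 = 176 > 120
  N29 sheds 123 kN to N20, N26: 61 each (1 lost).
    N20: 196+61 = 257 > 150
    N26: 176+61 = 237 > 120
Round 4 — N20, N26 snap.
  N20 sheds 257 kN: no online neighbours, lost.
  N26 sheds 237 kN: no online neighbours, lost.
No further breaks.

N10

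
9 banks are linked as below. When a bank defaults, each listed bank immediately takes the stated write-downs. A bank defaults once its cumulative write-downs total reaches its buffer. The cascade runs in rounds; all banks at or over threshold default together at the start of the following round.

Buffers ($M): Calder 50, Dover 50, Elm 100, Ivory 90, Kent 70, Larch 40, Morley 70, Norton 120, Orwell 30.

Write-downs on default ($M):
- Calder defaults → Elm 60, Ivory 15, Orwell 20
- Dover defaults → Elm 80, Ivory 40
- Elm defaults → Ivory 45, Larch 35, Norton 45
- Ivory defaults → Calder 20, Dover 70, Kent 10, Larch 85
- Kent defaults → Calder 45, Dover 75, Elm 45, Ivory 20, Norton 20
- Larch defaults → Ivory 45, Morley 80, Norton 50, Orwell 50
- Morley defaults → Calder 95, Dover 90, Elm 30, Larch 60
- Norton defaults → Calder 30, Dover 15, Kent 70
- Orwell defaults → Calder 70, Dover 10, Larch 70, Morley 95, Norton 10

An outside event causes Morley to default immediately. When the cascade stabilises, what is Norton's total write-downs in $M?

Round 1 — Morley defaults (initial).
  Calder: +95 → 95 ≥ 50
  Dover: +90 → 90 ≥ 50
  Elm: +30 → 30 < 100
  Larch: +60 → 60 ≥ 40
Round 2 — Calder, Dover, Larch default.
  Elm: +60+80 → 170 ≥ 100
  Ivory: +15+40+45 → 100 ≥ 90
  Norton: +50 → 50 < 120
  Orwell: +20+50 → 70 ≥ 30
Round 3 — Elm, Ivory, Orwell default.
  Kent: +10 → 10 < 70
  Norton: +45+10 → 105 < 120
No further defaults.

105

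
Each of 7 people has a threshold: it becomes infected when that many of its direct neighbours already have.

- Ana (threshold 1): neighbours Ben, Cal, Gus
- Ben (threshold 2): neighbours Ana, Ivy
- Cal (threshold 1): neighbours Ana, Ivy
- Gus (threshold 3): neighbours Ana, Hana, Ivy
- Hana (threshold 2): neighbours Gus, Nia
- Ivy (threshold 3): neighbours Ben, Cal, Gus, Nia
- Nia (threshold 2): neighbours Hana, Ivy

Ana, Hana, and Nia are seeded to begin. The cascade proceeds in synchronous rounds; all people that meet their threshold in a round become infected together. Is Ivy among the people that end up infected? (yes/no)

no

Round 1 — Ana, Hana, Nia become infected (initial).
Round 2 — checking thresholds:
  Ben: 1 of 2 neighbours < 2, below threshold.
  Cal: 1 of 2 neighbours ≥ 1, becomes infected.
  Gus: 2 of 3 neighbours < 3, below threshold.
  Ivy: 1 of 4 neighbours < 3, below threshold.
Round 3 — no new infections; cascade stops.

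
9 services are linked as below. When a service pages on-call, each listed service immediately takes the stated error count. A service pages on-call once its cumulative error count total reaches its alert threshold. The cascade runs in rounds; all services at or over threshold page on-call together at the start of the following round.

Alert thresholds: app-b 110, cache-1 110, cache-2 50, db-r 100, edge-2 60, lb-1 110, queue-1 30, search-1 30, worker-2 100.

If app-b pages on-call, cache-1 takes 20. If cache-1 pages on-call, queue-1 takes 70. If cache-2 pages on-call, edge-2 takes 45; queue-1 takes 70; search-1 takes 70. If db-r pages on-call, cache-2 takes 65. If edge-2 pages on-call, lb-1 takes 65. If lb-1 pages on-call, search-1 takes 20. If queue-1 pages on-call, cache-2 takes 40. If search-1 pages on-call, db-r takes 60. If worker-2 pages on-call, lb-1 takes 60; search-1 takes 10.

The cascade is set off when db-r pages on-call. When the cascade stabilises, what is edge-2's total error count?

Round 1 — db-r pages on-call (initial).
  cache-2: +65 → 65 ≥ 50
Round 2 — cache-2 pages on-call.
  edge-2: +45 → 45 < 60
  queue-1: +70 → 70 ≥ 30
  search-1: +70 → 70 ≥ 30
Round 3 — queue-1, search-1 page on-call.
No further pages.

45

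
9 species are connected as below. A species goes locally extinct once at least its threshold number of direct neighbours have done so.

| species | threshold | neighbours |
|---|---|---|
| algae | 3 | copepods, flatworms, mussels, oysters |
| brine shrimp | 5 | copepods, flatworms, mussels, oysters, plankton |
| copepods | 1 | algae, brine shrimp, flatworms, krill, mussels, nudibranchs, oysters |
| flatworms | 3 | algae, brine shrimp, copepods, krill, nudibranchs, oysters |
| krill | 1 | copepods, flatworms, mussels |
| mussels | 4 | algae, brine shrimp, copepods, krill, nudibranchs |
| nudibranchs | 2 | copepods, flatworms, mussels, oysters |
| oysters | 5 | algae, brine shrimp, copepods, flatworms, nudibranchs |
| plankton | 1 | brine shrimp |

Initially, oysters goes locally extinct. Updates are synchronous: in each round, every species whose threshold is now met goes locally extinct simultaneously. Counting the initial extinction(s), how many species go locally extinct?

7

Round 1 — oysters goes locally extinct (initial).
Round 2 — checking thresholds:
  algae: 1 of 4 neighbours < 3, holds.
  brine shrimp: 1 of 5 neighbours < 5, holds.
  copepods: 1 of 7 neighbours ≥ 1, goes locally extinct.
  flatworms: 1 of 6 neighbours < 3, holds.
  nudibranchs: 1 of 4 neighbours < 2, holds.
Round 3 — checking thresholds:
  algae: 2 of 4 neighbours < 3, holds.
  brine shrimp: 2 of 5 neighbours < 5, holds.
  flatworms: 2 of 6 neighbours < 3, holds.
  krill: 1 of 3 neighbours ≥ 1, goes locally extinct.
  mussels: 1 of 5 neighbours < 4, holds.
  nudibranchs: 2 of 4 neighbours ≥ 2, goes locally extinct.
Round 4 — checking thresholds:
  algae: 2 of 4 neighbours < 3, holds.
  brine shrimp: 2 of 5 neighbours < 5, holds.
  flatworms: 4 of 6 neighbours ≥ 3, goes locally extinct.
  mussels: 3 of 5 neighbours < 4, holds.
Round 5 — checking thresholds:
  algae: 3 of 4 neighbours ≥ 3, goes locally extinct.
  brine shrimp: 3 of 5 neighbours < 5, holds.
  mussels: 3 of 5 neighbours < 4, holds.
Round 6 — checking thresholds:
  brine shrimp: 3 of 5 neighbours < 5, holds.
  mussels: 4 of 5 neighbours ≥ 4, goes locally extinct.
Round 7 — no new extinctions; cascade stops.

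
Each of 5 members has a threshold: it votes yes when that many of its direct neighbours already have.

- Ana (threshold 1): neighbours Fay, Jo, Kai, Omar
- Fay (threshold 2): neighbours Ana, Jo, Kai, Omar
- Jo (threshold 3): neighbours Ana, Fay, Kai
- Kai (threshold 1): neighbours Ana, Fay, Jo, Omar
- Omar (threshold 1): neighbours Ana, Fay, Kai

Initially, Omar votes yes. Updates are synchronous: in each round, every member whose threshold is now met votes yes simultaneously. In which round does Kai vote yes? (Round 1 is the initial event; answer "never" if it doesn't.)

Round 1 — Omar votes yes (initial).
Round 2 — checking thresholds:
  Ana: 1 of 4 neighbours ≥ 1, votes yes.
  Fay: 1 of 4 neighbours < 2, not yet.
  Kai: 1 of 4 neighbours ≥ 1, votes yes.
Round 3 — checking thresholds:
  Fay: 3 of 4 neighbours ≥ 2, votes yes.
  Jo: 2 of 3 neighbours < 3, not yet.
Round 4 — checking thresholds:
  Jo: 3 of 3 neighbours ≥ 3, votes yes.
Round 5 — no new yes votes; cascade stops.

2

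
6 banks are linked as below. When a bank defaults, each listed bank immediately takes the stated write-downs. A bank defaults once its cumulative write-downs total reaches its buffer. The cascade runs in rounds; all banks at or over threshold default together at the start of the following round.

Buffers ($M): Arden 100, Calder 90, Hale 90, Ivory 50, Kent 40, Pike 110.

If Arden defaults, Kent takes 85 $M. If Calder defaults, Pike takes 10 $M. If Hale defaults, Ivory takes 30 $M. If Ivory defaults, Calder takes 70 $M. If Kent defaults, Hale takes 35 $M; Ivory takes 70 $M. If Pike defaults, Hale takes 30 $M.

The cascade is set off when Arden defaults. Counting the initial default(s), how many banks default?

Round 1 — Arden defaults (initial).
  Kent: +85 → 85 ≥ 40
Round 2 — Kent defaults.
  Hale: +35 → 35 < 90
  Ivory: +70 → 70 ≥ 50
Round 3 — Ivory defaults.
  Calder: +70 → 70 < 90
No further defaults.

3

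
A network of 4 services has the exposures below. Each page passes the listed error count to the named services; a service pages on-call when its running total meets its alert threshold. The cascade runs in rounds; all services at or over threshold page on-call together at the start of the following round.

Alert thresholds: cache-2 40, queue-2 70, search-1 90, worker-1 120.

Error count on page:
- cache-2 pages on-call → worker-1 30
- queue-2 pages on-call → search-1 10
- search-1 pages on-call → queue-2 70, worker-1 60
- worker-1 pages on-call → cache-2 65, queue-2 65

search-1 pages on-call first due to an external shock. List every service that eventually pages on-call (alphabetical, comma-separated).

queue-2, search-1

Round 1 — search-1 pages on-call (initial).
  queue-2: +70 → 70 ≥ 70
  worker-1: +60 → 60 < 120
Round 2 — queue-2 pages on-call.
No further pages.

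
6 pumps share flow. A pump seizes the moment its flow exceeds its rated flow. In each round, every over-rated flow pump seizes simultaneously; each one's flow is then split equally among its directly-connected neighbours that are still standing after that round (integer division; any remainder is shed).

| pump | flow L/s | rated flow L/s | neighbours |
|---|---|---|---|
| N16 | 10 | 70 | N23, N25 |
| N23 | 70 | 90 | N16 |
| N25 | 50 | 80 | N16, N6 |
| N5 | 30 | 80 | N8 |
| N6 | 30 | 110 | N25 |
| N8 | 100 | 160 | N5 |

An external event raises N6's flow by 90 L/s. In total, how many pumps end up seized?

4

Round 1 — N6 at 120 > 110. N6 seizes.
  N6 sheds 120 L/s to N25: 120 each.
    N25: 50+120 = 170 > 80
Round 2 — N25 seizes.
  N25 sheds 170 L/s to N16: 170 each.
    N16: 10+170 = 180 > 70
Round 3 — N16 seizes.
  N16 sheds 180 L/s to N23: 180 each.
    N23: 70+180 = 250 > 90
Round 4 — N23 seizes.
  N23 sheds 250 L/s: no online neighbours, lost.
No further seizures.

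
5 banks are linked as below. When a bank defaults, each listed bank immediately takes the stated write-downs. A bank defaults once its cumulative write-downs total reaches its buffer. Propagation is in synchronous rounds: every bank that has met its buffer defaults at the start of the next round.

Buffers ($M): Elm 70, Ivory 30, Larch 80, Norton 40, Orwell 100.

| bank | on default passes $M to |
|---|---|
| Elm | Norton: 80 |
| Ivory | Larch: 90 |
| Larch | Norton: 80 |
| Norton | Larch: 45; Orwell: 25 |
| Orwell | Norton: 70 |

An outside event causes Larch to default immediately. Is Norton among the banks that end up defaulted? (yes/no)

yes

Round 1 — Larch defaults (initial).
  Norton: +80 → 80 ≥ 40
Round 2 — Norton defaults.
  Orwell: +25 → 25 < 100
No further defaults.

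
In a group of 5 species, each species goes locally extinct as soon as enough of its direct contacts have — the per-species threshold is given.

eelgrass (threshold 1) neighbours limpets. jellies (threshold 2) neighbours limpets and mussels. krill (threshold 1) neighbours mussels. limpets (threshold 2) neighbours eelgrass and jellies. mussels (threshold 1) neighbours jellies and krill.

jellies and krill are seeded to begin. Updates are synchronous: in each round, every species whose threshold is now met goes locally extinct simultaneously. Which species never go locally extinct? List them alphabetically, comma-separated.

eelgrass, limpets

Round 1 — jellies, krill go locally extinct (initial).
Round 2 — checking thresholds:
  limpets: 1 of 2 neighbours < 2, below threshold.
  mussels: 2 of 2 neighbours ≥ 1, goes locally extinct.
Round 3 — no new extinctions; cascade stops.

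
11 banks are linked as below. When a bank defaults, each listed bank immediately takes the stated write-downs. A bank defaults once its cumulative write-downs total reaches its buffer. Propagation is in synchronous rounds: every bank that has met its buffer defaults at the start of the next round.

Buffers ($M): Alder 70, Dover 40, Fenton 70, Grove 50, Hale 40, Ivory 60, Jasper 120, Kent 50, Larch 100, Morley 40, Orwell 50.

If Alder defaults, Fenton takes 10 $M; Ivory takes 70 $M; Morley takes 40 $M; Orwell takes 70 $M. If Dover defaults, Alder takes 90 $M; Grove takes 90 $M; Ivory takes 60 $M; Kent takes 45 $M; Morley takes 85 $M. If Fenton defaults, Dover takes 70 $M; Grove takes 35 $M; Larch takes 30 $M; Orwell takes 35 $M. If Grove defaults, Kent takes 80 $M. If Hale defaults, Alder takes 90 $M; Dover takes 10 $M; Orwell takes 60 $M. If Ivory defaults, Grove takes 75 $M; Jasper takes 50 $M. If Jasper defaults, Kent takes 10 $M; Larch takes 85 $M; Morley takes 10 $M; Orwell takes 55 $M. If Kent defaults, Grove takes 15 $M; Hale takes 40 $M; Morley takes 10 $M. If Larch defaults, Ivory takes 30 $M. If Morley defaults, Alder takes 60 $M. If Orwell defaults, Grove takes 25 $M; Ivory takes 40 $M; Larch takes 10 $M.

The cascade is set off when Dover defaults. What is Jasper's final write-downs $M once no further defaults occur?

Round 1 — Dover defaults (initial).
  Alder: +90 → 90 ≥ 70
  Grove: +90 → 90 ≥ 50
  Ivory: +60 → 60 ≥ 60
  Kent: +45 → 45 < 50
  Morley: +85 → 85 ≥ 40
Round 2 — Alder, Grove, Ivory, Morley default.
  Fenton: +10 → 10 < 70
  Jasper: +50 → 50 < 120
  Kent: +80 → 125 ≥ 50
  Orwell: +70 → 70 ≥ 50
Round 3 — Kent, Orwell default.
  Hale: +40 → 40 ≥ 40
  Larch: +10 → 10 < 100
Round 4 — Hale defaults.
No further defaults.

50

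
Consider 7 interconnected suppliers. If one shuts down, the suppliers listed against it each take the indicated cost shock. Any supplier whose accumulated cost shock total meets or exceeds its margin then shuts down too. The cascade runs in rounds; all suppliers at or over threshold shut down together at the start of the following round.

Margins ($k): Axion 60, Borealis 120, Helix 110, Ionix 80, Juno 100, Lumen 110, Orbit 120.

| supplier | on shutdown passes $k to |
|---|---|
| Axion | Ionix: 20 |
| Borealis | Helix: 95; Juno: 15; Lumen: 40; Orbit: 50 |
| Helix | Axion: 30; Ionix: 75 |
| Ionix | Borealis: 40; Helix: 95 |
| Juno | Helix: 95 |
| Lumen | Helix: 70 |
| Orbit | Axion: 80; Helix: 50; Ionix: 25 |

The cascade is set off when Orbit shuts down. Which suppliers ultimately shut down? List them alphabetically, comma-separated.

Round 1 — Orbit shuts down (initial).
  Axion: +80 → 80 ≥ 60
  Helix: +50 → 50 < 110
  Ionix: +25 → 25 < 80
Round 2 — Axion shuts down.
  Ionix: +20 → 45 < 80
No further shutdowns.

Axion, Orbit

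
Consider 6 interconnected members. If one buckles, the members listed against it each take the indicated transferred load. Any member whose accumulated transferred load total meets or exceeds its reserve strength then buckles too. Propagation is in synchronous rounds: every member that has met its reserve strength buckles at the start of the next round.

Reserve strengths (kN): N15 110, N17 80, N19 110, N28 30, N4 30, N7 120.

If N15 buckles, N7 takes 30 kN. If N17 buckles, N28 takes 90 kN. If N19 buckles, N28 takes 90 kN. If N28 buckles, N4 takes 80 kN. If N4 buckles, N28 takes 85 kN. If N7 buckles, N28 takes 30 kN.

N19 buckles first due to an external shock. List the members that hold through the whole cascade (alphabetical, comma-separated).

Round 1 — N19 buckles (initial).
  N28: +90 → 90 ≥ 30
Round 2 — N28 buckles.
  N4: +80 → 80 ≥ 30
Round 3 — N4 buckles.
No further bucklings.

N15, N17, N7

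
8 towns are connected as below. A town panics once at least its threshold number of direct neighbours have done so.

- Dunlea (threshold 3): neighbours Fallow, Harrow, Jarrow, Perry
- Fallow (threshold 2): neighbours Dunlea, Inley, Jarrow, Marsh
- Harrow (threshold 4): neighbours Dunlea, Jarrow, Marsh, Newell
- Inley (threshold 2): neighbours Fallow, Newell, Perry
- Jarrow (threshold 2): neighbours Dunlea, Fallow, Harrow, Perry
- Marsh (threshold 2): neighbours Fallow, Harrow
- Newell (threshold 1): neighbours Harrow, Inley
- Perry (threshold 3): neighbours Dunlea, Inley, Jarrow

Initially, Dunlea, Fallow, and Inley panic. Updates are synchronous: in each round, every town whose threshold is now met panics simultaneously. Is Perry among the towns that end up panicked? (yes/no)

Round 1 — Dunlea, Fallow, Inley panic (initial).
Round 2 — checking thresholds:
  Harrow: 1 of 4 neighbours < 4, below threshold.
  Jarrow: 2 of 4 neighbours ≥ 2, panics.
  Marsh: 1 of 2 neighbours < 2, below threshold.
  Newell: 1 of 2 neighbours ≥ 1, panics.
  Perry: 2 of 3 neighbours < 3, below threshold.
Round 3 — checking thresholds:
  Harrow: 3 of 4 neighbours < 4, below threshold.
  Marsh: 1 of 2 neighbours < 2, below threshold.
  Perry: 3 of 3 neighbours ≥ 3, panics.
Round 4 — no new panics; cascade stops.

yes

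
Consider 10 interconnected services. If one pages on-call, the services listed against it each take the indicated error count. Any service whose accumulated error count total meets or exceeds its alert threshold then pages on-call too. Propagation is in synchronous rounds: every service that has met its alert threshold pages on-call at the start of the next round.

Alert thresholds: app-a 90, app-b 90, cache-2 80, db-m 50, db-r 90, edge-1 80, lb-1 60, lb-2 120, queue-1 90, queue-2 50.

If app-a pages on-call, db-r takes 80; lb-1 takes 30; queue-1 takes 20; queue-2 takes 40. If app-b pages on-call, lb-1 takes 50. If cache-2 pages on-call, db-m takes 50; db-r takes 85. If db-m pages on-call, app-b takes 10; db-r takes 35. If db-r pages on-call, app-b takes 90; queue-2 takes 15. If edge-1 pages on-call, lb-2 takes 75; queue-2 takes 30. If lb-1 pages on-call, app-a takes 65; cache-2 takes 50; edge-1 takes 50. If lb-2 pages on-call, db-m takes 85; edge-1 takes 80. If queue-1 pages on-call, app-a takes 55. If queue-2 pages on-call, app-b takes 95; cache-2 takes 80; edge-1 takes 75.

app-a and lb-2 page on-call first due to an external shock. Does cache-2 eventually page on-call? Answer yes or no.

Round 1 — app-a, lb-2 page on-call (initial).
  db-m: +85 → 85 ≥ 50
  db-r: +80 → 80 < 90
  edge-1: +80 → 80 ≥ 80
  lb-1: +30 → 30 < 60
  queue-1: +20 → 20 < 90
  queue-2: +40 → 40 < 50
Round 2 — db-m, edge-1 page on-call.
  app-b: +10 → 10 < 90
  db-r: +35 → 115 ≥ 90
  queue-2: +30 → 70 ≥ 50
Round 3 — db-r, queue-2 page on-call.
  app-b: +90+95 → 195 ≥ 90
  cache-2: +80 → 80 ≥ 80
Round 4 — app-b, cache-2 page on-call.
  lb-1: +50 → 80 ≥ 60
Round 5 — lb-1 pages on-call.
No further pages.

yes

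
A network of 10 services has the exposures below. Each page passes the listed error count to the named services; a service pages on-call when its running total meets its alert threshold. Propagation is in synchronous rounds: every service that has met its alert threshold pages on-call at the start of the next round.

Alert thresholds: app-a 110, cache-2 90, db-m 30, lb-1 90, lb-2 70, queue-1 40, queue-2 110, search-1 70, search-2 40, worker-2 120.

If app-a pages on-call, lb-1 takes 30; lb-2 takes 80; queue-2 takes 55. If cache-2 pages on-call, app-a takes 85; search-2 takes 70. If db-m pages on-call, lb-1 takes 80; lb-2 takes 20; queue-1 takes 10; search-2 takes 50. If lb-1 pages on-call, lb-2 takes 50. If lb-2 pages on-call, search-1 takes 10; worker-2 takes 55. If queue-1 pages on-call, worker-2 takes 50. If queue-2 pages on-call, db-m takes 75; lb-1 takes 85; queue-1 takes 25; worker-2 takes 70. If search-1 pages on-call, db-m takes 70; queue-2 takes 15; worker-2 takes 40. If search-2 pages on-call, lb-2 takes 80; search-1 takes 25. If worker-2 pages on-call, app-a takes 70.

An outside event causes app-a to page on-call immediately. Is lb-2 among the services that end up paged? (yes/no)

yes

Round 1 — app-a pages on-call (initial).
  lb-1: +30 → 30 < 90
  lb-2: +80 → 80 ≥ 70
  queue-2: +55 → 55 < 110
Round 2 — lb-2 pages on-call.
  search-1: +10 → 10 < 70
  worker-2: +55 → 55 < 120
No further pages.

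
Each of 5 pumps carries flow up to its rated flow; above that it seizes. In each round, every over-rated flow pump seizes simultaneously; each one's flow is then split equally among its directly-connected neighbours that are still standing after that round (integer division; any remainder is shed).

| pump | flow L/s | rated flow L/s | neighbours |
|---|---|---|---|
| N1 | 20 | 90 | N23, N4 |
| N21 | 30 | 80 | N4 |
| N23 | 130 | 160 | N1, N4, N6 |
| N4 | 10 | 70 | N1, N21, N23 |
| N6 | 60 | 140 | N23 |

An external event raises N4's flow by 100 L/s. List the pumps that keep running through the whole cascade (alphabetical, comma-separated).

N21

Round 1 — N4 at 110 > 70. N4 seizes.
  N4 sheds 110 L/s to N1, N21, N23: 36 each (2 lost).
    N1: 20+36 = 56 ≤ 90
    N21: 30+36 = 66 ≤ 80
    N23: 130+36 = 166 > 160
Round 2 — N23 seizes.
  N23 sheds 166 L/s to N1, N6: 83 each.
    N1: 56+83 = 139 > 90
    N6: 60+83 = 143 > 140
Round 3 — N1, N6 seize.
  N1 sheds 139 L/s: no online neighbours, lost.
  N6 sheds 143 L/s: no online neighbours, lost.
No further seizures.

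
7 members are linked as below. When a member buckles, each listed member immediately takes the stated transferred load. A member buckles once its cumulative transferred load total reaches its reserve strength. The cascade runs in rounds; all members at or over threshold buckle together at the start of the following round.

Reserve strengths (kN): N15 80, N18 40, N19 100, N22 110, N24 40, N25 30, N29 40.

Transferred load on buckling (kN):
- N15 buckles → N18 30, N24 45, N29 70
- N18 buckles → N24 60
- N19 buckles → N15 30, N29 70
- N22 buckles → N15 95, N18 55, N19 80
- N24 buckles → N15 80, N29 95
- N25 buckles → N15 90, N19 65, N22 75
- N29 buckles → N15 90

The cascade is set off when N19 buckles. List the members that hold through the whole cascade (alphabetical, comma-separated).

Round 1 — N19 buckles (initial).
  N15: +30 → 30 < 80
  N29: +70 → 70 ≥ 40
Round 2 — N29 buckles.
  N15: +90 → 120 ≥ 80
Round 3 — N15 buckles.
  N18: +30 → 30 < 40
  N24: +45 → 45 ≥ 40
Round 4 — N24 buckles.
No further bucklings.

N18, N22, N25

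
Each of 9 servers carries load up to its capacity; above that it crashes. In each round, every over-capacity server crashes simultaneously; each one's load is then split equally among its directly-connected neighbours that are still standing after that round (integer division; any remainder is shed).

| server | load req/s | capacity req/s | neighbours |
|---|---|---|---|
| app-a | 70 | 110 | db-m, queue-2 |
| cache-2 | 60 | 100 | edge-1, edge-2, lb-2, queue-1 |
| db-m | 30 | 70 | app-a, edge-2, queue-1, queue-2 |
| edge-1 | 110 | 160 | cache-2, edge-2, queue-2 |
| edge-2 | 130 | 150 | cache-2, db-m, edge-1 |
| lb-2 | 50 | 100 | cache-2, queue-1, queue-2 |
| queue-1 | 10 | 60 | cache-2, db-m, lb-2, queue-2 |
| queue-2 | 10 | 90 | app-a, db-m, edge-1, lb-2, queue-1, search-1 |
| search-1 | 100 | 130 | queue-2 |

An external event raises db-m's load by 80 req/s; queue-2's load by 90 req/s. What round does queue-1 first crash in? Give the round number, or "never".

Round 1 — db-m at 110 > 70; queue-2 at 100 > 90. db-m, queue-2 crash.
  db-m sheds 110 req/s to app-a, edge-2, queue-1: 36 each (2 lost).
    app-a: 70+36 = 106 ≤ 110
    edge-2: 130+36 = 166 > 150
    queue-1: 10+36 = 46 ≤ 60
  queue-2 sheds 100 req/s to app-a, edge-1, lb-2, queue-1, search-1: 20 each.
    app-a: 106+20 = 126 > 110
    edge-1: 110+20 = 130 ≤ 160
    lb-2: 50+20 = 70 ≤ 100
    queue-1: 46+20 = 66 > 60
    search-1: 100+20 = 120 ≤ 130
Round 2 — app-a, edge-2, queue-1 crash.
  app-a sheds 126 req/s: no online neighbours, lost.
  edge-2 sheds 166 req/s to cache-2, edge-1: 83 each.
    cache-2: 60+83 = 143 > 100
    edge-1: 130+83 = 213 > 160
  queue-1 sheds 66 req/s to cache-2, lb-2: 33 each.
    cache-2: 143+33 = 176 > 100
    lb-2: 70+33 = 103 > 100
Round 3 — cache-2, edge-1, lb-2 crash.
  cache-2 sheds 176 req/s: no online neighbours, lost.
  edge-1 sheds 213 req/s: no online neighbours, lost.
  lb-2 sheds 103 req/s: no online neighbours, lost.
No further crashes.

2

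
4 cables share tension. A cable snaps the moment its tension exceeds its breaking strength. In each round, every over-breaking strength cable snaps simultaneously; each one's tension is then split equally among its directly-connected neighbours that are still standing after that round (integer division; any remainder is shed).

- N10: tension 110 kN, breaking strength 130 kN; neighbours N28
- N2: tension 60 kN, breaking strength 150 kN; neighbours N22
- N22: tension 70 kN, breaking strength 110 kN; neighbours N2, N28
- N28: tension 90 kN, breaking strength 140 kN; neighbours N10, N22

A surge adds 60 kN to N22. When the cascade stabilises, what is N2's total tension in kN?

125

Round 1 — N22 at 130 > 110. N22 snaps.
  N22 sheds 130 kN to N2, N28: 65 each.
    N2: 60+65 = 125 ≤ 150
    N28: 90+65 = 155 > 140
Round 2 — N28 snaps.
  N28 sheds 155 kN to N10: 155 each.
    N10: 110+155 = 265 > 130
Round 3 — N10 snaps.
  N10 sheds 265 kN: no online neighbours, lost.
No further breaks.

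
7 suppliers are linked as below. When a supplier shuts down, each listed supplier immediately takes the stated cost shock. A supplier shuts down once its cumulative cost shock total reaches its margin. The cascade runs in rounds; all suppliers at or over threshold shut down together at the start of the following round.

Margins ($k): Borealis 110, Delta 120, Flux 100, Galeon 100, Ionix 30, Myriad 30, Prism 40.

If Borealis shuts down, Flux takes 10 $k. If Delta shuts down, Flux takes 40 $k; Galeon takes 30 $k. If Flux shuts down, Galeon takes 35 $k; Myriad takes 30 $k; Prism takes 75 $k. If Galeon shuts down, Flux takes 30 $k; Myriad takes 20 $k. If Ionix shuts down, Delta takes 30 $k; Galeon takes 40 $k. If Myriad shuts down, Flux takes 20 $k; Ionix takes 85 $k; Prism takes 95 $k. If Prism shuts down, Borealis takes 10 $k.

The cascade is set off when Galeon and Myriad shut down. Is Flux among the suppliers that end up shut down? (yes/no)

no

Round 1 — Galeon, Myriad shut down (initial).
  Flux: +30+20 → 50 < 100
  Ionix: +85 → 85 ≥ 30
  Prism: +95 → 95 ≥ 40
Round 2 — Ionix, Prism shut down.
  Borealis: +10 → 10 < 110
  Delta: +30 → 30 < 120
No further shutdowns.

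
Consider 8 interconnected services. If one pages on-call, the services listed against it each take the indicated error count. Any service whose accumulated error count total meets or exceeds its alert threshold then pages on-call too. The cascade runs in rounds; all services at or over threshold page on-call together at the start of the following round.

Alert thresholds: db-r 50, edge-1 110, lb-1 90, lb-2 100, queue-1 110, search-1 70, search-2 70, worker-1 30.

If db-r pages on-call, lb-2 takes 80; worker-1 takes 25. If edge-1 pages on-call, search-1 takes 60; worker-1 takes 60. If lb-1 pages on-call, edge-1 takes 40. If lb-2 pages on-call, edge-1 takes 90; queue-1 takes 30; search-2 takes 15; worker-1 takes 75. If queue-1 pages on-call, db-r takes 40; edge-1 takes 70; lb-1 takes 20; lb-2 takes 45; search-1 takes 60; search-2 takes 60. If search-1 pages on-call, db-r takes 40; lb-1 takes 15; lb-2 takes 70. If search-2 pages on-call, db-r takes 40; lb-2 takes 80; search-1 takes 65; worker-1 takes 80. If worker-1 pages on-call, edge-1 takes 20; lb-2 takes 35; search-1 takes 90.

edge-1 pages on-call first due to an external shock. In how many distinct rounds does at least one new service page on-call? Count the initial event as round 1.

Round 1 — edge-1 pages on-call (initial).
  search-1: +60 → 60 < 70
  worker-1: +60 → 60 ≥ 30
Round 2 — worker-1 pages on-call.
  lb-2: +35 → 35 < 100
  search-1: +90 → 150 ≥ 70
Round 3 — search-1 pages on-call.
  db-r: +40 → 40 < 50
  lb-1: +15 → 15 < 90
  lb-2: +70 → 105 ≥ 100
Round 4 — lb-2 pages on-call.
  queue-1: +30 → 30 < 110
  search-2: +15 → 15 < 70
No further pages.

4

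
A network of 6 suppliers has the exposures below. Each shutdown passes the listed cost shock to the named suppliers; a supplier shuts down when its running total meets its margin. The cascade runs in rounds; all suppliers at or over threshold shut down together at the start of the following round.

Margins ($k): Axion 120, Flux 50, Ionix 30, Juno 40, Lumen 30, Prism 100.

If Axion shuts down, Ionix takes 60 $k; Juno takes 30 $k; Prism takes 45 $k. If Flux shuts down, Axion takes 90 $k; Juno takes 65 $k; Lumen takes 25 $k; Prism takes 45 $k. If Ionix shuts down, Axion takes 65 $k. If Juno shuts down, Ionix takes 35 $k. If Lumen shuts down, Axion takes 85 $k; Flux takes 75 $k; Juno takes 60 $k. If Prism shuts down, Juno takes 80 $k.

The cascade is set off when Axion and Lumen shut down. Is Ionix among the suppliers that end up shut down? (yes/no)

yes

Round 1 — Axion, Lumen shut down (initial).
  Flux: +75 → 75 ≥ 50
  Ionix: +60 → 60 ≥ 30
  Juno: +30+60 → 90 ≥ 40
  Prism: +45 → 45 < 100
Round 2 — Flux, Ionix, Juno shut down.
  Prism: +45 → 90 < 100
No further shutdowns.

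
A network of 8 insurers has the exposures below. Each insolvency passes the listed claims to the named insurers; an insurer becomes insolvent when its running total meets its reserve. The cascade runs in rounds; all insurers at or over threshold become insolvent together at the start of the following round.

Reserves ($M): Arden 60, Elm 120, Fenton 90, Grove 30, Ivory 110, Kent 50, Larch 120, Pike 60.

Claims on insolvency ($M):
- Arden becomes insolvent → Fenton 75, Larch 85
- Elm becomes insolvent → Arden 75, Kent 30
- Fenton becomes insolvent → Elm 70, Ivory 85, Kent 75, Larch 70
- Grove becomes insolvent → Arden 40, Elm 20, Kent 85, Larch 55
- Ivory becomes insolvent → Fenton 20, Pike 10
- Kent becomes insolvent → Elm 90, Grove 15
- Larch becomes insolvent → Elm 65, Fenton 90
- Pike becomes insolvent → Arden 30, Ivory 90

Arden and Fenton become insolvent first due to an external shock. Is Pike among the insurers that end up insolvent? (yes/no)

Round 1 — Arden, Fenton become insolvent (initial).
  Elm: +70 → 70 < 120
  Ivory: +85 → 85 < 110
  Kent: +75 → 75 ≥ 50
  Larch: +85+70 → 155 ≥ 120
Round 2 — Kent, Larch become insolvent.
  Elm: +90+65 → 225 ≥ 120
  Grove: +15 → 15 < 30
Round 3 — Elm becomes insolvent.
No further insolvencies.

no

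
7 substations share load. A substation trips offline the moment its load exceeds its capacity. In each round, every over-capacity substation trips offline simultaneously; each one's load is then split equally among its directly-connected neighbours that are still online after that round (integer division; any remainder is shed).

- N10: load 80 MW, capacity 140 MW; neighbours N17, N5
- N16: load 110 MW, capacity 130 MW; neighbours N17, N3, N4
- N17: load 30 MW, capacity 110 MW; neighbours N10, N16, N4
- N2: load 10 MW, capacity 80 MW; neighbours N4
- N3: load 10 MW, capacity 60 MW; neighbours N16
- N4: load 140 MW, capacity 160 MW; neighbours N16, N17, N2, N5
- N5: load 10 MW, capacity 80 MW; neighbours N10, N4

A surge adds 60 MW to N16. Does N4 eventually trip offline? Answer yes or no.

Round 1 — N16 at 170 > 130. N16 trips offline.
  N16 sheds 170 MW to N17, N3, N4: 56 each (2 lost).
    N17: 30+56 = 86 ≤ 110
    N3: 10+56 = 66 > 60
    N4: 140+56 = 196 > 160
Round 2 — N3, N4 trip offline.
  N3 sheds 66 MW: no online neighbours, lost.
  N4 sheds 196 MW to N17, N2, N5: 65 each (1 lost).
    N17: 86+65 = 151 > 110
    N2: 10+65 = 75 ≤ 80
    N5: 10+65 = 75 ≤ 80
Round 3 — N17 trips offline.
  N17 sheds 151 MW to N10: 151 each.
    N10: 80+151 = 231 > 140
Round 4 — N10 trips offline.
  N10 sheds 231 MW to N5: 231 each.
    N5: 75+231 = 306 > 80
Round 5 — N5 trips offline.
  N5 sheds 306 MW: no online neighbours, lost.
No further trips.

yes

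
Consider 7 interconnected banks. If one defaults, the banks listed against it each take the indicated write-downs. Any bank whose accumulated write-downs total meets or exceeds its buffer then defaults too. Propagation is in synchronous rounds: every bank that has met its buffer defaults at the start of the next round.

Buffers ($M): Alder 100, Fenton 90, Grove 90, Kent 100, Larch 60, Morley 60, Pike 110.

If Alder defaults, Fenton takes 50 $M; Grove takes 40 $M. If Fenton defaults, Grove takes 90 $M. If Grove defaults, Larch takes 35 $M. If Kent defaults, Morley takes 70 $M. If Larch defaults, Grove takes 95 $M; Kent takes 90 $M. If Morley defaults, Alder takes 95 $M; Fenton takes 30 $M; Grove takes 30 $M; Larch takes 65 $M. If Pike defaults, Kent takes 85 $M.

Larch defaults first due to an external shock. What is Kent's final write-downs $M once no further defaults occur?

90

Round 1 — Larch defaults (initial).
  Grove: +95 → 95 ≥ 90
  Kent: +90 → 90 < 100
Round 2 — Grove defaults.
No further defaults.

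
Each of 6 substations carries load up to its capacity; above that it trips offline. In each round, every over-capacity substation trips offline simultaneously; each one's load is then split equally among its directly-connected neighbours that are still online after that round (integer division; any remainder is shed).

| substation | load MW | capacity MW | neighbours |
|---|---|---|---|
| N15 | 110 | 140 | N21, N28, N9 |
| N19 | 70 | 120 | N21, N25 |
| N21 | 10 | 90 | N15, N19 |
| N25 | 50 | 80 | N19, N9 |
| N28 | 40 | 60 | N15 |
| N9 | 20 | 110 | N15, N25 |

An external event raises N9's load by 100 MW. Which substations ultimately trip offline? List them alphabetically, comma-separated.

Round 1 — N9 at 120 > 110. N9 trips offline.
  N9 sheds 120 MW to N15, N25: 60 each.
    N15: 110+60 = 170 > 140
    N25: 50+60 = 110 > 80
Round 2 — N15, N25 trip offline.
  N15 sheds 170 MW to N21, N28: 85 each.
    N21: 10+85 = 95 > 90
    N28: 40+85 = 125 > 60
  N25 sheds 110 MW to N19: 110 each.
    N19: 70+110 = 180 > 120
Round 3 — N19, N21, N28 trip offline.
  N19 sheds 180 MW: no online neighbours, lost.
  N21 sheds 95 MW: no online neighbours, lost.
  N28 sheds 125 MW: no online neighbours, lost.
No further trips.

N15, N19, N21, N25, N28, N9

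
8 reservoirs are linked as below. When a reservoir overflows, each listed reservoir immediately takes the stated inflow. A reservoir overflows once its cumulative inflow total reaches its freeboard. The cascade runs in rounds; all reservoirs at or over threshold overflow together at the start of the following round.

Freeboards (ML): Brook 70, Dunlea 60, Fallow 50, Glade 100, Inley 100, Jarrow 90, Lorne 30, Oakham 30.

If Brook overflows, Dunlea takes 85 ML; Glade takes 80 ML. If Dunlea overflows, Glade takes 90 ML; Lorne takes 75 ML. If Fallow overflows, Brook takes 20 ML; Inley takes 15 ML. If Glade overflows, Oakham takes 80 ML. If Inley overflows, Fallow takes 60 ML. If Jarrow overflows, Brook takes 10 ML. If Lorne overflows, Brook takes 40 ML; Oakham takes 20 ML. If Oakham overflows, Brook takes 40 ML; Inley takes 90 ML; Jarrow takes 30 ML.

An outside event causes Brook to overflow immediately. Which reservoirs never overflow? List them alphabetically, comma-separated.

Fallow, Inley, Jarrow

Round 1 — Brook overflows (initial).
  Dunlea: +85 → 85 ≥ 60
  Glade: +80 → 80 < 100
Round 2 — Dunlea overflows.
  Glade: +90 → 170 ≥ 100
  Lorne: +75 → 75 ≥ 30
Round 3 — Glade, Lorne overflow.
  Oakham: +80+20 → 100 ≥ 30
Round 4 — Oakham overflows.
  Inley: +90 → 90 < 100
  Jarrow: +30 → 30 < 90
No further overflows.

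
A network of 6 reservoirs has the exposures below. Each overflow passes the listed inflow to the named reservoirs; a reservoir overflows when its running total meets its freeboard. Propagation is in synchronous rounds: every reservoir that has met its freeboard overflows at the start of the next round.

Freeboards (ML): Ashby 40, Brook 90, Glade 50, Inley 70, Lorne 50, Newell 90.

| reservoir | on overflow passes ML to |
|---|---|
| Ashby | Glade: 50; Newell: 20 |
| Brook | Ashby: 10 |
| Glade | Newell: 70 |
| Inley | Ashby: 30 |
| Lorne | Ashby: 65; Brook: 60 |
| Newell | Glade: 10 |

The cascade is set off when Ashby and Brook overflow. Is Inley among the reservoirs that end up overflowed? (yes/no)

Round 1 — Ashby, Brook overflow (initial).
  Glade: +50 → 50 ≥ 50
  Newell: +20 → 20 < 90
Round 2 — Glade overflows.
  Newell: +70 → 90 ≥ 90
Round 3 — Newell overflows.
No further overflows.

no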